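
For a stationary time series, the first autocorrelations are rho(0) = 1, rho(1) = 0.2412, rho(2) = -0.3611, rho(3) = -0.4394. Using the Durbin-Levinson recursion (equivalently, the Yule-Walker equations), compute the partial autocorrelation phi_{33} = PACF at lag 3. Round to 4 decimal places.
\phi_{33} = -0.2730

The PACF at lag k is phi_{kk}, the last component of the solution
to the Yule-Walker system G_k phi = r_k where
  (G_k)_{ij} = rho(|i - j|), (r_k)_i = rho(i), i,j = 1..k.
Equivalently, Durbin-Levinson gives phi_{kk} iteratively:
  phi_{11} = rho(1)
  phi_{kk} = [rho(k) - sum_{j=1..k-1} phi_{k-1,j} rho(k-j)]
            / [1 - sum_{j=1..k-1} phi_{k-1,j} rho(j)],
  phi_{k,j} = phi_{k-1,j} - phi_{kk} phi_{k-1,k-j},  j = 1..k-1.
Step k = 1:
  phi_11 = rho(1) = 0.2412.
Step k = 2:
  phi_22 = [rho(2) - phi_11 rho(1)] / [1 - phi_11 rho(1)] = [-0.3611 - (0.2412)(0.2412)] / [1 - (0.2412)(0.2412)]
         = -0.41927744 / 0.94182256 = -0.445177.
  Update: phi_21 = phi_11 - phi_22 phi_11 = 0.2412 - (-0.445177)(0.2412) = 0.348577.
Step k = 3:
  phi_33 = [rho(3) - phi_21 rho(2) - phi_22 rho(1)] / [1 - phi_21 rho(1) - phi_22 rho(2)]
    numerator   = -0.4394 - (0.348577)(-0.3611) - (-0.445177)(0.2412) = -0.20615237
    denominator = 1 - (0.348577)(0.2412) - (-0.445177)(-0.3611) = 0.75517002
  phi_33 = -0.20615237 / 0.75517002 = -0.273.
Therefore phi_{33} = -0.2730.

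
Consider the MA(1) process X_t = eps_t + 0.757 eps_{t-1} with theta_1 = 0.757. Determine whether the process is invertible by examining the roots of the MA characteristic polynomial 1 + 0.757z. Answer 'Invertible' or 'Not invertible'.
\text{Invertible}

The MA(q) characteristic polynomial is P(z) = 1 + 0.757z.
Invertibility requires all roots to lie outside the unit circle, i.e. |z| > 1 for every root.
This is linear in z: 1 + (0.757) z = 0  =>  z = -1/(0.757) = -1.321004,  |z| = 1.321004.
Moduli of all roots: 1.3210.
All moduli strictly greater than 1? Yes.
Verdict: Invertible.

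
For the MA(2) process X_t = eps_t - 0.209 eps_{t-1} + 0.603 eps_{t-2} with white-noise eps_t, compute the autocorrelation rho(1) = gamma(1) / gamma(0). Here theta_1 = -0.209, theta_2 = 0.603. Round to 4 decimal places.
\rho(1) = -0.2381

For an MA(q) process with theta_0 = 1, the autocovariance is
  gamma(k) = sigma^2 * sum_{i=0..q-k} theta_i * theta_{i+k},
and rho(k) = gamma(k) / gamma(0). Sigma^2 cancels.
  numerator   = (1)*(-0.209) + (-0.209)*(0.603) = -0.335027.
  denominator = (1)^2 + (-0.209)^2 + (0.603)^2 = 1.40729.
  rho(1) = -0.335027 / 1.40729 = -0.2381.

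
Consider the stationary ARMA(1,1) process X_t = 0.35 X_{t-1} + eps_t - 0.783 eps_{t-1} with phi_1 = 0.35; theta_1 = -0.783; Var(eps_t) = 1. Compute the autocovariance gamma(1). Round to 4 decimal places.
\gamma(1) = -0.3582

Multiply the model equation by X_{t-k} and take expectations. With theta_0 = psi_0 = 1 and psi_j the MA(infinity) weights, this gives
  gamma(k) - sum_i phi_i gamma(k-i) = c_k,
  c_k = sigma^2 * sum_{j=k..q} theta_j psi_{j-k}   (c_k = 0 for k > q),
using gamma(-m) = gamma(m).
psi-weights needed (psi_j = theta_j + sum_i phi_i psi_{j-i}):
  psi_1 = theta_1 + phi_1 = -0.783 + (0.35) = -0.433
Right-hand sides:
  c_0 = sigma^2 (1 + theta_1 psi_1) = 1 * (1 + (-0.783)(-0.433)) = 1 * 1.339039 = 1.339039
  c_1 = sigma^2 theta_1 = 1 * (-0.783) = -0.783
  c_2 = 0
Equations for k = 0 and k = 1 (AR order 1):
  gamma(0) = phi_1 gamma(1) + c_0
  gamma(1) = phi_1 gamma(0) + c_1
Substituting the second into the first: gamma(0) (1 - phi_1^2) = c_0 + phi_1 c_1, so
  gamma(0) = (c_0 + phi_1 c_1) / (1 - phi_1^2) = (1.339039 + (0.35)(-0.783)) / (1 - (0.35)^2) = 1.064989 / 0.8775 = 1.213663.
  gamma(1) = phi_1 gamma(0) + c_1 = (0.35)(1.213663) + (-0.783) = -0.358218.
Therefore gamma(1) = -0.3582 (to 4 decimal places).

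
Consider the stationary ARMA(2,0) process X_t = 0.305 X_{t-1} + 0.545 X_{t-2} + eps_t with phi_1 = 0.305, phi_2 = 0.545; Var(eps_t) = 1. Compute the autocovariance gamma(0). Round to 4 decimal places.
\gamma(0) = 2.5833

Multiply the model equation by X_{t-k} and take expectations. With theta_0 = psi_0 = 1 and psi_j the MA(infinity) weights, this gives
  gamma(k) - sum_i phi_i gamma(k-i) = c_k,
  c_k = sigma^2 * sum_{j=k..q} theta_j psi_{j-k}   (c_k = 0 for k > q),
using gamma(-m) = gamma(m).
Pure AR (q = 0): c_0 = sigma^2 = 1, c_k = 0 for k >= 1.
Equations for k = 0, 1, 2 (AR order 2, c_2 = 0):
  (E0) gamma(0) = phi_1 gamma(1) + phi_2 gamma(2) + c_0
  (E1) gamma(1) = phi_1 gamma(0) + phi_2 gamma(1) + c_1
  (E2) gamma(2) = phi_1 gamma(1) + phi_2 gamma(0)
From (E1): gamma(1) = A gamma(0) + B with
  A = phi_1 / (1 - phi_2) = 0.305 / 0.455 = 0.67033,   B = c_1 / (1 - phi_2) = 0 / 0.455 = 0.
Insert (E2) into (E0): gamma(0) (1 - phi_2^2) = phi_1 (1 + phi_2) gamma(1) + c_0.
  phi_1 (1 + phi_2) = (0.305)(1.545) = 0.471225,   1 - phi_2^2 = 0.702975.
Replace gamma(1) by A gamma(0) + B and collect gamma(0):
  gamma(0) [0.702975 - (0.471225)(0.67033)] = c_0 = 1
  gamma(0) * 0.387099 = 1
  gamma(0) = 1 / 0.387099 = 2.583319.
Therefore gamma(0) = 2.5833 (to 4 decimal places).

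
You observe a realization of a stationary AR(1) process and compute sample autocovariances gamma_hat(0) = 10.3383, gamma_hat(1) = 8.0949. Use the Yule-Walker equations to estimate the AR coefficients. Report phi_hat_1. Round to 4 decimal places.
\hat\phi_{1} = 0.7830

The Yule-Walker equations for an AR(p) process read, in matrix form,
  Gamma_p phi = r_p,   with   (Gamma_p)_{ij} = gamma(|i - j|),
                       (r_p)_i = gamma(i),   i,j = 1..p.
Substitute the sample gammas (Toeplitz matrix and right-hand side of size 1):
  Gamma_p = [[10.3383]]
  r_p     = [8.0949]
With p = 1 this is the single equation gamma(0) phi_1 = gamma(1):
  phi_hat_1 = gamma(1) / gamma(0) = 8.0949 / 10.3383 = 0.7830.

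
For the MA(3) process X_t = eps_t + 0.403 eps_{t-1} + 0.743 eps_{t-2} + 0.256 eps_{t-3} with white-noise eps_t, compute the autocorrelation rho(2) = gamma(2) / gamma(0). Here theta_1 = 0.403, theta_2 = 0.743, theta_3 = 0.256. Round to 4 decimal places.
\rho(2) = 0.4754

For an MA(q) process with theta_0 = 1, the autocovariance is
  gamma(k) = sigma^2 * sum_{i=0..q-k} theta_i * theta_{i+k},
and rho(k) = gamma(k) / gamma(0). Sigma^2 cancels.
  numerator   = (1)*(0.743) + (0.403)*(0.256) = 0.846168.
  denominator = (1)^2 + (0.403)^2 + (0.743)^2 + (0.256)^2 = 1.779994.
  rho(2) = 0.846168 / 1.779994 = 0.4754.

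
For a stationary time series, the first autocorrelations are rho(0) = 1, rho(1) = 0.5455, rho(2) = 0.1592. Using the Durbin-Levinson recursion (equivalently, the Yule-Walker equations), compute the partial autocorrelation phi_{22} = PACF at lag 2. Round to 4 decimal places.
\phi_{22} = -0.1970

The PACF at lag k is phi_{kk}, the last component of the solution
to the Yule-Walker system G_k phi = r_k where
  (G_k)_{ij} = rho(|i - j|), (r_k)_i = rho(i), i,j = 1..k.
Equivalently, Durbin-Levinson gives phi_{kk} iteratively:
  phi_{11} = rho(1)
  phi_{kk} = [rho(k) - sum_{j=1..k-1} phi_{k-1,j} rho(k-j)]
            / [1 - sum_{j=1..k-1} phi_{k-1,j} rho(j)],
  phi_{k,j} = phi_{k-1,j} - phi_{kk} phi_{k-1,k-j},  j = 1..k-1.
Step k = 1:
  phi_11 = rho(1) = 0.5455.
Step k = 2:
  phi_22 = [rho(2) - phi_11 rho(1)] / [1 - phi_11 rho(1)] = [0.1592 - (0.5455)(0.5455)] / [1 - (0.5455)(0.5455)]
         = -0.13837025 / 0.70242975 = -0.197.
Therefore phi_{22} = -0.1970.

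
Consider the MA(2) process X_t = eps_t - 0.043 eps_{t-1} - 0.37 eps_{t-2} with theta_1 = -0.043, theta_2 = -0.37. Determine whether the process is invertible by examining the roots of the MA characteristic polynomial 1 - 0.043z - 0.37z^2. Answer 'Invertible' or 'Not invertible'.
\text{Invertible}

The MA(q) characteristic polynomial is P(z) = 1 - 0.043z - 0.37z^2.
Invertibility requires all roots to lie outside the unit circle, i.e. |z| > 1 for every root.
Set 1 + (-0.043) z + (-0.37) z^2 = 0, i.e. a z^2 + b z + c = 0 with a = -0.37, b = -0.043, c = 1.
Discriminant D = b^2 - 4ac = (-0.043)^2 - 4*(-0.37)*1 = 0.001849 - (-1.48) = 1.481849.
D >= 0, so the roots are real: z = (-b +/- sqrt(D)) / (2a) = (0.043 +/- 1.217312) / (-0.74).
  z_1 = (0.043 + 1.217312) / (-0.74) = -1.7031,   |z_1| = 1.7031.
  z_2 = (0.043 - 1.217312) / (-0.74) = 1.5869,   |z_2| = 1.5869.
Moduli of all roots: 1.7031, 1.5869.
All moduli strictly greater than 1? Yes.
Verdict: Invertible.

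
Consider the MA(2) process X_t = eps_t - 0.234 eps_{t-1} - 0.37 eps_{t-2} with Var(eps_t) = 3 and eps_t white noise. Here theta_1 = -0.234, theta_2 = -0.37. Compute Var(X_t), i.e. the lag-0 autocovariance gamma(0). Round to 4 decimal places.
\gamma(0) = 3.5750

For an MA(q) process X_t = eps_t + sum_i theta_i eps_{t-i} with
Var(eps_t) = sigma^2, the variance is
  gamma(0) = sigma^2 * (1 + sum_i theta_i^2).
  sum_i theta_i^2 = (-0.234)^2 + (-0.37)^2 = 0.054756 + 0.1369 = 0.191656.
  gamma(0) = 3 * (1 + 0.191656) = 3 * 1.191656 = 3.574968, which rounds to 3.5750.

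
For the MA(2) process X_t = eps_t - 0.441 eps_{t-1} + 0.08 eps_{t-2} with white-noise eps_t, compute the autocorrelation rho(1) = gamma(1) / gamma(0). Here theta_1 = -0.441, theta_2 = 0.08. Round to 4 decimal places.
\rho(1) = -0.3966

For an MA(q) process with theta_0 = 1, the autocovariance is
  gamma(k) = sigma^2 * sum_{i=0..q-k} theta_i * theta_{i+k},
and rho(k) = gamma(k) / gamma(0). Sigma^2 cancels.
  numerator   = (1)*(-0.441) + (-0.441)*(0.08) = -0.47628.
  denominator = (1)^2 + (-0.441)^2 + (0.08)^2 = 1.200881.
  rho(1) = -0.47628 / 1.200881 = -0.3966.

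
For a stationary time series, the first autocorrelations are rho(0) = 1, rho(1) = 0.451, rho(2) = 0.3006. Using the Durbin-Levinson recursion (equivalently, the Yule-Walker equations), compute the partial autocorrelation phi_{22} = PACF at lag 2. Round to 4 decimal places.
\phi_{22} = 0.1220

The PACF at lag k is phi_{kk}, the last component of the solution
to the Yule-Walker system G_k phi = r_k where
  (G_k)_{ij} = rho(|i - j|), (r_k)_i = rho(i), i,j = 1..k.
Equivalently, Durbin-Levinson gives phi_{kk} iteratively:
  phi_{11} = rho(1)
  phi_{kk} = [rho(k) - sum_{j=1..k-1} phi_{k-1,j} rho(k-j)]
            / [1 - sum_{j=1..k-1} phi_{k-1,j} rho(j)],
  phi_{k,j} = phi_{k-1,j} - phi_{kk} phi_{k-1,k-j},  j = 1..k-1.
Step k = 1:
  phi_11 = rho(1) = 0.451.
Step k = 2:
  phi_22 = [rho(2) - phi_11 rho(1)] / [1 - phi_11 rho(1)] = [0.3006 - (0.451)(0.451)] / [1 - (0.451)(0.451)]
         = 0.097199 / 0.796599 = 0.122.
Therefore phi_{22} = 0.1220.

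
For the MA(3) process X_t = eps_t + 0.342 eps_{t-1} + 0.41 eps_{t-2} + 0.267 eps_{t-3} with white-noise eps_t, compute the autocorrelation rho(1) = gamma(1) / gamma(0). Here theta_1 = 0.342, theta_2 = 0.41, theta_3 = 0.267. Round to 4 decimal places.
\rho(1) = 0.4362

For an MA(q) process with theta_0 = 1, the autocovariance is
  gamma(k) = sigma^2 * sum_{i=0..q-k} theta_i * theta_{i+k},
and rho(k) = gamma(k) / gamma(0). Sigma^2 cancels.
  numerator   = (1)*(0.342) + (0.342)*(0.41) + (0.41)*(0.267) = 0.59169.
  denominator = (1)^2 + (0.342)^2 + (0.41)^2 + (0.267)^2 = 1.356353.
  rho(1) = 0.59169 / 1.356353 = 0.4362.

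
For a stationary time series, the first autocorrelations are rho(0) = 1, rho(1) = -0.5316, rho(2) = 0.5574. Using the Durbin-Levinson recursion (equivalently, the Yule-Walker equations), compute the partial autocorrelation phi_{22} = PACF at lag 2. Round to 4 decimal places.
\phi_{22} = 0.3831

The PACF at lag k is phi_{kk}, the last component of the solution
to the Yule-Walker system G_k phi = r_k where
  (G_k)_{ij} = rho(|i - j|), (r_k)_i = rho(i), i,j = 1..k.
Equivalently, Durbin-Levinson gives phi_{kk} iteratively:
  phi_{11} = rho(1)
  phi_{kk} = [rho(k) - sum_{j=1..k-1} phi_{k-1,j} rho(k-j)]
            / [1 - sum_{j=1..k-1} phi_{k-1,j} rho(j)],
  phi_{k,j} = phi_{k-1,j} - phi_{kk} phi_{k-1,k-j},  j = 1..k-1.
Step k = 1:
  phi_11 = rho(1) = -0.5316.
Step k = 2:
  phi_22 = [rho(2) - phi_11 rho(1)] / [1 - phi_11 rho(1)] = [0.5574 - (-0.5316)(-0.5316)] / [1 - (-0.5316)(-0.5316)]
         = 0.27480144 / 0.71740144 = 0.3831.
Therefore phi_{22} = 0.3831.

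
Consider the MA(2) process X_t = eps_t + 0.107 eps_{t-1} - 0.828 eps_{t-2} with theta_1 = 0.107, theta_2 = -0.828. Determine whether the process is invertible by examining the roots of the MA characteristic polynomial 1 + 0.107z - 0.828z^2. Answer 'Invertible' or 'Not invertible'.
\text{Invertible}

The MA(q) characteristic polynomial is P(z) = 1 + 0.107z - 0.828z^2.
Invertibility requires all roots to lie outside the unit circle, i.e. |z| > 1 for every root.
Set 1 + (0.107) z + (-0.828) z^2 = 0, i.e. a z^2 + b z + c = 0 with a = -0.828, b = 0.107, c = 1.
Discriminant D = b^2 - 4ac = (0.107)^2 - 4*(-0.828)*1 = 0.011449 - (-3.312) = 3.323449.
D >= 0, so the roots are real: z = (-b +/- sqrt(D)) / (2a) = (-0.107 +/- 1.823033) / (-1.656).
  z_1 = (-0.107 + 1.823033) / (-1.656) = -1.0363,   |z_1| = 1.0363.
  z_2 = (-0.107 - 1.823033) / (-1.656) = 1.1655,   |z_2| = 1.1655.
Moduli of all roots: 1.0363, 1.1655.
All moduli strictly greater than 1? Yes.
Verdict: Invertible.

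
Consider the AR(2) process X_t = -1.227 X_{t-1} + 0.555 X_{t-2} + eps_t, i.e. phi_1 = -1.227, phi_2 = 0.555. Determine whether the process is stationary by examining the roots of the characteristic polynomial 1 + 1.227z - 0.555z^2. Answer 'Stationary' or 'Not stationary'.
\text{Not stationary}

The AR(p) characteristic polynomial is P(z) = 1 + 1.227z - 0.555z^2.
Stationarity requires all roots to lie outside the unit circle, i.e. |z| > 1 for every root.
Set 1 + (1.227) z + (-0.555) z^2 = 0, i.e. a z^2 + b z + c = 0 with a = -0.555, b = 1.227, c = 1.
Discriminant D = b^2 - 4ac = (1.227)^2 - 4*(-0.555)*1 = 1.505529 - (-2.22) = 3.725529.
D >= 0, so the roots are real: z = (-b +/- sqrt(D)) / (2a) = (-1.227 +/- 1.930163) / (-1.11).
  z_1 = (-1.227 + 1.930163) / (-1.11) = -0.6335,   |z_1| = 0.6335.
  z_2 = (-1.227 - 1.930163) / (-1.11) = 2.8443,   |z_2| = 2.8443.
Moduli of all roots: 0.6335, 2.8443.
All moduli strictly greater than 1? No.
Verdict: Not stationary.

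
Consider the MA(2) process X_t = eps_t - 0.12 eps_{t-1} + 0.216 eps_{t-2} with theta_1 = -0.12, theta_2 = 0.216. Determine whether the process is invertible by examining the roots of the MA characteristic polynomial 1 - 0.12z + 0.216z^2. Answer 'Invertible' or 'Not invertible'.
\text{Invertible}

The MA(q) characteristic polynomial is P(z) = 1 - 0.12z + 0.216z^2.
Invertibility requires all roots to lie outside the unit circle, i.e. |z| > 1 for every root.
Set 1 + (-0.12) z + (0.216) z^2 = 0, i.e. a z^2 + b z + c = 0 with a = 0.216, b = -0.12, c = 1.
Discriminant D = b^2 - 4ac = (-0.12)^2 - 4*(0.216)*1 = 0.0144 - (0.864) = -0.8496.
D < 0, so the roots are the complex-conjugate pair z = (-b +/- i sqrt(-D)) / (2a) = 0.2778 +/- 2.1337i.
For a conjugate pair |z|^2 = z * conj(z) = (product of roots) = c/a = 1/(0.216) = 4.62963, so |z| = sqrt(4.62963) = 2.1517 for both roots.
Moduli of all roots: 2.1517, 2.1517.
All moduli strictly greater than 1? Yes.
Verdict: Invertible.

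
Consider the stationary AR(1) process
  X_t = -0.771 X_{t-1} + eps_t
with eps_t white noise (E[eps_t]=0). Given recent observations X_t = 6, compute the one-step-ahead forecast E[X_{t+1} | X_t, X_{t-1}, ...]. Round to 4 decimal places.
E[X_{t+1} \mid \mathcal F_t] = -4.6260

For an AR(p) model X_t = c + sum_i phi_i X_{t-i} + eps_t, the
one-step-ahead conditional mean is
  E[X_{t+1} | X_t, ...] = c + sum_i phi_i X_{t+1-i}.
Substitute known values:
  E[X_{t+1} | ...] = (-0.771) * (6)
                   = -4.6260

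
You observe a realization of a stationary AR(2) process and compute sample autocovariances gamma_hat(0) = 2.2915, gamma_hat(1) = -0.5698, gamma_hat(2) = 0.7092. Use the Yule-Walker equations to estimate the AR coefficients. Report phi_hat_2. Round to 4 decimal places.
\hat\phi_{2} = 0.2640

The Yule-Walker equations for an AR(p) process read, in matrix form,
  Gamma_p phi = r_p,   with   (Gamma_p)_{ij} = gamma(|i - j|),
                       (r_p)_i = gamma(i),   i,j = 1..p.
Substitute the sample gammas (Toeplitz matrix and right-hand side of size 2):
  Gamma_p = [[2.2915, -0.5698], [-0.5698, 2.2915]]
  r_p     = [-0.5698, 0.7092]
Written out:
  2.2915 phi_1 - 0.5698 phi_2 = -0.5698
  -0.5698 phi_1 + 2.2915 phi_2 = 0.7092
Solve by Cramer's rule:
  det = gamma(0)^2 - gamma(1)^2 = (2.2915)^2 - (-0.5698)^2 = 5.25097225 - 0.32467204 = 4.92630021
  phi_hat_1 = [gamma(1) gamma(0) - gamma(1) gamma(2)] / det = [(-0.5698)(2.2915) - (-0.5698)(0.7092)] / 4.92630021 = -0.90159454 / 4.92630021 = -0.183
  phi_hat_2 = [gamma(0) gamma(2) - gamma(1)^2] / det = [(2.2915)(0.7092) - (-0.5698)^2] / 4.92630021 = 1.30045976 / 4.92630021 = 0.264
So phi_hat = [-0.1830, 0.2640].
Therefore phi_hat_2 = 0.2640.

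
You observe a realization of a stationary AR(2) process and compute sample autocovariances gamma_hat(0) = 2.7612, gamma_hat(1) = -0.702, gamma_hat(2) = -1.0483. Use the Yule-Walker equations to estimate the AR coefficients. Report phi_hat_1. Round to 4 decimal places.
\hat\phi_{1} = -0.3750

The Yule-Walker equations for an AR(p) process read, in matrix form,
  Gamma_p phi = r_p,   with   (Gamma_p)_{ij} = gamma(|i - j|),
                       (r_p)_i = gamma(i),   i,j = 1..p.
Substitute the sample gammas (Toeplitz matrix and right-hand side of size 2):
  Gamma_p = [[2.7612, -0.702], [-0.702, 2.7612]]
  r_p     = [-0.702, -1.0483]
Written out:
  2.7612 phi_1 - 0.702 phi_2 = -0.702
  -0.702 phi_1 + 2.7612 phi_2 = -1.0483
Solve by Cramer's rule:
  det = gamma(0)^2 - gamma(1)^2 = (2.7612)^2 - (-0.702)^2 = 7.62422544 - 0.492804 = 7.13142144
  phi_hat_1 = [gamma(1) gamma(0) - gamma(1) gamma(2)] / det = [(-0.702)(2.7612) - (-0.702)(-1.0483)] / 7.13142144 = -2.674269 / 7.13142144 = -0.375
  phi_hat_2 = [gamma(0) gamma(2) - gamma(1)^2] / det = [(2.7612)(-1.0483) - (-0.702)^2] / 7.13142144 = -3.38736996 / 7.13142144 = -0.475
So phi_hat = [-0.3750, -0.4750].
Therefore phi_hat_1 = -0.3750.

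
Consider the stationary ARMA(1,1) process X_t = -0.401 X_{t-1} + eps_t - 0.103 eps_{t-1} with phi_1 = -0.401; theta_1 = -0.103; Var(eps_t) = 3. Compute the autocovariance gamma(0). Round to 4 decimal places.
\gamma(0) = 3.9081

Multiply the model equation by X_{t-k} and take expectations. With theta_0 = psi_0 = 1 and psi_j the MA(infinity) weights, this gives
  gamma(k) - sum_i phi_i gamma(k-i) = c_k,
  c_k = sigma^2 * sum_{j=k..q} theta_j psi_{j-k}   (c_k = 0 for k > q),
using gamma(-m) = gamma(m).
psi-weights needed (psi_j = theta_j + sum_i phi_i psi_{j-i}):
  psi_1 = theta_1 + phi_1 = -0.103 + (-0.401) = -0.504
Right-hand sides:
  c_0 = sigma^2 (1 + theta_1 psi_1) = 3 * (1 + (-0.103)(-0.504)) = 3 * 1.051912 = 3.155736
  c_1 = sigma^2 theta_1 = 3 * (-0.103) = -0.309
  c_2 = 0
Equations for k = 0 and k = 1 (AR order 1):
  gamma(0) = phi_1 gamma(1) + c_0
  gamma(1) = phi_1 gamma(0) + c_1
Substituting the second into the first: gamma(0) (1 - phi_1^2) = c_0 + phi_1 c_1, so
  gamma(0) = (c_0 + phi_1 c_1) / (1 - phi_1^2) = (3.155736 + (-0.401)(-0.309)) / (1 - (-0.401)^2) = 3.279645 / 0.839199 = 3.908066.
Therefore gamma(0) = 3.9081 (to 4 decimal places).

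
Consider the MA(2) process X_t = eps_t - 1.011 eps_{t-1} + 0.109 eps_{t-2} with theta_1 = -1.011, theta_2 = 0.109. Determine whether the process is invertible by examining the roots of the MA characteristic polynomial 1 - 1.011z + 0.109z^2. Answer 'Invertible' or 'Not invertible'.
\text{Invertible}

The MA(q) characteristic polynomial is P(z) = 1 - 1.011z + 0.109z^2.
Invertibility requires all roots to lie outside the unit circle, i.e. |z| > 1 for every root.
Set 1 + (-1.011) z + (0.109) z^2 = 0, i.e. a z^2 + b z + c = 0 with a = 0.109, b = -1.011, c = 1.
Discriminant D = b^2 - 4ac = (-1.011)^2 - 4*(0.109)*1 = 1.022121 - (0.436) = 0.586121.
D >= 0, so the roots are real: z = (-b +/- sqrt(D)) / (2a) = (1.011 +/- 0.765585) / (0.218).
  z_1 = (1.011 + 0.765585) / (0.218) = 8.1495,   |z_1| = 8.1495.
  z_2 = (1.011 - 0.765585) / (0.218) = 1.1258,   |z_2| = 1.1258.
Moduli of all roots: 8.1495, 1.1258.
All moduli strictly greater than 1? Yes.
Verdict: Invertible.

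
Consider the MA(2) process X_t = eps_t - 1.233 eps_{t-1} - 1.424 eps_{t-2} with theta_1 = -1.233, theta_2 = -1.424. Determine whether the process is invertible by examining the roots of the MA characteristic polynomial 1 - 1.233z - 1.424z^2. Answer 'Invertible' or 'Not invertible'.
\text{Not invertible}

The MA(q) characteristic polynomial is P(z) = 1 - 1.233z - 1.424z^2.
Invertibility requires all roots to lie outside the unit circle, i.e. |z| > 1 for every root.
Set 1 + (-1.233) z + (-1.424) z^2 = 0, i.e. a z^2 + b z + c = 0 with a = -1.424, b = -1.233, c = 1.
Discriminant D = b^2 - 4ac = (-1.233)^2 - 4*(-1.424)*1 = 1.520289 - (-5.696) = 7.216289.
D >= 0, so the roots are real: z = (-b +/- sqrt(D)) / (2a) = (1.233 +/- 2.686315) / (-2.848).
  z_1 = (1.233 + 2.686315) / (-2.848) = -1.3762,   |z_1| = 1.3762.
  z_2 = (1.233 - 2.686315) / (-2.848) = 0.5103,   |z_2| = 0.5103.
Moduli of all roots: 1.3762, 0.5103.
All moduli strictly greater than 1? No.
Verdict: Not invertible.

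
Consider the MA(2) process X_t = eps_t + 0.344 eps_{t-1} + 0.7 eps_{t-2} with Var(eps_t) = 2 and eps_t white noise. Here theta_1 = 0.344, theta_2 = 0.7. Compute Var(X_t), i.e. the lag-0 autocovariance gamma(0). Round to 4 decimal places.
\gamma(0) = 3.2167

For an MA(q) process X_t = eps_t + sum_i theta_i eps_{t-i} with
Var(eps_t) = sigma^2, the variance is
  gamma(0) = sigma^2 * (1 + sum_i theta_i^2).
  sum_i theta_i^2 = (0.344)^2 + (0.7)^2 = 0.118336 + 0.49 = 0.608336.
  gamma(0) = 2 * (1 + 0.608336) = 2 * 1.608336 = 3.216672, which rounds to 3.2167.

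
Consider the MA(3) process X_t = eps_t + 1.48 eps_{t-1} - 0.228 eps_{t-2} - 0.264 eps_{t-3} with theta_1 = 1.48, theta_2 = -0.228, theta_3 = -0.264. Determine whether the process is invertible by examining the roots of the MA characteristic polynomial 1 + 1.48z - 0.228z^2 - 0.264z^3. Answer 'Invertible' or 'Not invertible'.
\text{Not invertible}

The MA(q) characteristic polynomial is P(z) = 1 + 1.48z - 0.228z^2 - 0.264z^3.
Invertibility requires all roots to lie outside the unit circle, i.e. |z| > 1 for every root.
Degree 3: look for a simple real root z0 first, then factor out (1 - z/z0) and solve the remaining quadratic.
Testing z0 = -2.5: P(-2.5) = 1 + (1.48)(-2.5) + (-0.228)(-2.5)^2 + (-0.264)(-2.5)^3
  = 1 + (-3.7) + (-1.425) + (4.125) = 0.  So z_0 = -2.5 is a root, |z_0| = 2.5.
Divide out the factor (1 + 0.4 z) = (1 - z/z0) (since 1/z0 = -0.4):
  P(z) = (1 + 0.4 z)(1 + (1.08) z + (-0.66) z^2)
  [check: z-coef 1.08 - (-0.4) = 1.48; z^2-coef -0.66 - (-0.4)(1.08) = -0.228; z^3-coef -(-0.4)(-0.66) = -0.264.]
Remaining roots from the quadratic factor 1 + (1.08) z + (-0.66) z^2:
  Set 1 + (1.08) z + (-0.66) z^2 = 0, i.e. a z^2 + b z + c = 0 with a = -0.66, b = 1.08, c = 1.
  Discriminant D = b^2 - 4ac = (1.08)^2 - 4*(-0.66)*1 = 1.1664 - (-2.64) = 3.8064.
  D >= 0, so the roots are real: z = (-b +/- sqrt(D)) / (2a) = (-1.08 +/- 1.951) / (-1.32).
    z_1 = (-1.08 + 1.951) / (-1.32) = -0.6598,   |z_1| = 0.6598.
    z_2 = (-1.08 - 1.951) / (-1.32) = 2.2962,   |z_2| = 2.2962.
Moduli of all roots: 2.5000, 0.6598, 2.2962.
All moduli strictly greater than 1? No.
Verdict: Not invertible.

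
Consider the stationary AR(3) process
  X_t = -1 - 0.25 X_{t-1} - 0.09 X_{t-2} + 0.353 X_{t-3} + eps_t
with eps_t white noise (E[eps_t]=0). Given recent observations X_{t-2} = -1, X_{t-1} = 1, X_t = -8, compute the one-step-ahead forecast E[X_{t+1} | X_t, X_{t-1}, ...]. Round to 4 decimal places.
E[X_{t+1} \mid \mathcal F_t] = 0.5570

For an AR(p) model X_t = c + sum_i phi_i X_{t-i} + eps_t, the
one-step-ahead conditional mean is
  E[X_{t+1} | X_t, ...] = c + sum_i phi_i X_{t+1-i}.
Substitute known values:
  E[X_{t+1} | ...] = -1 + (-0.25) * (-8) + (-0.09) * (1) + (0.353) * (-1)
                   = 0.5570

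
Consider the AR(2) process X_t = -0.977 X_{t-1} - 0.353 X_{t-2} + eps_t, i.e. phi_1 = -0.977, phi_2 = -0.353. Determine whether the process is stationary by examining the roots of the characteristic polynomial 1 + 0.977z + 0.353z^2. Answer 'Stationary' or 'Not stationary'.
\text{Stationary}

The AR(p) characteristic polynomial is P(z) = 1 + 0.977z + 0.353z^2.
Stationarity requires all roots to lie outside the unit circle, i.e. |z| > 1 for every root.
Set 1 + (0.977) z + (0.353) z^2 = 0, i.e. a z^2 + b z + c = 0 with a = 0.353, b = 0.977, c = 1.
Discriminant D = b^2 - 4ac = (0.977)^2 - 4*(0.353)*1 = 0.954529 - (1.412) = -0.457471.
D < 0, so the roots are the complex-conjugate pair z = (-b +/- i sqrt(-D)) / (2a) = -1.3839 +/- 0.958i.
For a conjugate pair |z|^2 = z * conj(z) = (product of roots) = c/a = 1/(0.353) = 2.832861, so |z| = sqrt(2.832861) = 1.6831 for both roots.
Moduli of all roots: 1.6831, 1.6831.
All moduli strictly greater than 1? Yes.
Verdict: Stationary.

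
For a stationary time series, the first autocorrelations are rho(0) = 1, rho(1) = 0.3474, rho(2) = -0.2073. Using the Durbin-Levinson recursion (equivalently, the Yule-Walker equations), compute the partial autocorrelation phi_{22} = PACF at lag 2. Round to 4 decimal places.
\phi_{22} = -0.3730

The PACF at lag k is phi_{kk}, the last component of the solution
to the Yule-Walker system G_k phi = r_k where
  (G_k)_{ij} = rho(|i - j|), (r_k)_i = rho(i), i,j = 1..k.
Equivalently, Durbin-Levinson gives phi_{kk} iteratively:
  phi_{11} = rho(1)
  phi_{kk} = [rho(k) - sum_{j=1..k-1} phi_{k-1,j} rho(k-j)]
            / [1 - sum_{j=1..k-1} phi_{k-1,j} rho(j)],
  phi_{k,j} = phi_{k-1,j} - phi_{kk} phi_{k-1,k-j},  j = 1..k-1.
Step k = 1:
  phi_11 = rho(1) = 0.3474.
Step k = 2:
  phi_22 = [rho(2) - phi_11 rho(1)] / [1 - phi_11 rho(1)] = [-0.2073 - (0.3474)(0.3474)] / [1 - (0.3474)(0.3474)]
         = -0.32798676 / 0.87931324 = -0.373.
Therefore phi_{22} = -0.3730.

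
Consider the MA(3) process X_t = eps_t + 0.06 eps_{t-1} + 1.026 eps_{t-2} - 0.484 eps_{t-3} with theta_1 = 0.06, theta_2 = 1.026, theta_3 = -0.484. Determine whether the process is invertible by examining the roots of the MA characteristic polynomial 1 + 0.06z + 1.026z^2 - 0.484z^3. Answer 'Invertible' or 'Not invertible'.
\text{Not invertible}

The MA(q) characteristic polynomial is P(z) = 1 + 0.06z + 1.026z^2 - 0.484z^3.
Invertibility requires all roots to lie outside the unit circle, i.e. |z| > 1 for every root.
Degree 3: look for a simple real root z0 first, then factor out (1 - z/z0) and solve the remaining quadratic.
Testing z0 = 2.5: P(2.5) = 1 + (0.06)(2.5) + (1.026)(2.5)^2 + (-0.484)(2.5)^3
  = 1 + (0.15) + (6.4125) + (-7.5625) = 0.  So z_0 = 2.5 is a root, |z_0| = 2.5.
Divide out the factor (1 - 0.4 z) = (1 - z/z0) (since 1/z0 = 0.4):
  P(z) = (1 - 0.4 z)(1 + (0.46) z + (1.21) z^2)
  [check: z-coef 0.46 - (0.4) = 0.06; z^2-coef 1.21 - (0.4)(0.46) = 1.026; z^3-coef -(0.4)(1.21) = -0.484.]
Remaining roots from the quadratic factor 1 + (0.46) z + (1.21) z^2:
  Set 1 + (0.46) z + (1.21) z^2 = 0, i.e. a z^2 + b z + c = 0 with a = 1.21, b = 0.46, c = 1.
  Discriminant D = b^2 - 4ac = (0.46)^2 - 4*(1.21)*1 = 0.2116 - (4.84) = -4.6284.
  D < 0, so the roots are the complex-conjugate pair z = (-b +/- i sqrt(-D)) / (2a) = -0.1901 +/- 0.889i.
  For a conjugate pair |z|^2 = z * conj(z) = (product of roots) = c/a = 1/(1.21) = 0.826446, so |z| = sqrt(0.826446) = 0.9091 for both roots.
Moduli of all roots: 2.5000, 0.9091, 0.9091.
All moduli strictly greater than 1? No.
Verdict: Not invertible.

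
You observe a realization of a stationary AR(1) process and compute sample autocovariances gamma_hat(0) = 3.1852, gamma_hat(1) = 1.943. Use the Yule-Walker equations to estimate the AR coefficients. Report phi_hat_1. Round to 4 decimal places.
\hat\phi_{1} = 0.6100

The Yule-Walker equations for an AR(p) process read, in matrix form,
  Gamma_p phi = r_p,   with   (Gamma_p)_{ij} = gamma(|i - j|),
                       (r_p)_i = gamma(i),   i,j = 1..p.
Substitute the sample gammas (Toeplitz matrix and right-hand side of size 1):
  Gamma_p = [[3.1852]]
  r_p     = [1.943]
With p = 1 this is the single equation gamma(0) phi_1 = gamma(1):
  phi_hat_1 = gamma(1) / gamma(0) = 1.943 / 3.1852 = 0.6100.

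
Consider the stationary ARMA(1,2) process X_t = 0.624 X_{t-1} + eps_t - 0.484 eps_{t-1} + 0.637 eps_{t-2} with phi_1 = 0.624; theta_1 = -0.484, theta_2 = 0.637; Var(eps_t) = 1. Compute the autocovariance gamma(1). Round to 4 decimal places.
\gamma(1) = 0.7776

Multiply the model equation by X_{t-k} and take expectations. With theta_0 = psi_0 = 1 and psi_j the MA(infinity) weights, this gives
  gamma(k) - sum_i phi_i gamma(k-i) = c_k,
  c_k = sigma^2 * sum_{j=k..q} theta_j psi_{j-k}   (c_k = 0 for k > q),
using gamma(-m) = gamma(m).
psi-weights needed (psi_j = theta_j + sum_i phi_i psi_{j-i}):
  psi_1 = theta_1 + phi_1 = -0.484 + (0.624) = 0.14
  psi_2 = theta_2 + phi_1 psi_1 = 0.637 + (0.624)(0.14) = 0.72436
Right-hand sides:
  c_0 = sigma^2 (1 + theta_1 psi_1 + theta_2 psi_2) = 1 * (1 + (-0.484)(0.14) + (0.637)(0.72436)) = 1 * 1.393657 = 1.393657
  c_1 = sigma^2 (theta_1 + theta_2 psi_1) = 1 * (-0.484 + (0.637)(0.14)) = -0.39482
  c_2 = sigma^2 theta_2 = 1 * (0.637) = 0.637
Equations for k = 0 and k = 1 (AR order 1):
  gamma(0) = phi_1 gamma(1) + c_0
  gamma(1) = phi_1 gamma(0) + c_1
Substituting the second into the first: gamma(0) (1 - phi_1^2) = c_0 + phi_1 c_1, so
  gamma(0) = (c_0 + phi_1 c_1) / (1 - phi_1^2) = (1.393657 + (0.624)(-0.39482)) / (1 - (0.624)^2) = 1.14729 / 0.610624 = 1.878881.
  gamma(1) = phi_1 gamma(0) + c_1 = (0.624)(1.878881) + (-0.39482) = 0.777602.
Therefore gamma(1) = 0.7776 (to 4 decimal places).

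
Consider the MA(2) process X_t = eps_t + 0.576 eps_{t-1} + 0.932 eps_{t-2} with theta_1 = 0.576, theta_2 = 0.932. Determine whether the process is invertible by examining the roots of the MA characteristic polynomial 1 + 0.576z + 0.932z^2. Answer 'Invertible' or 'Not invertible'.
\text{Invertible}

The MA(q) characteristic polynomial is P(z) = 1 + 0.576z + 0.932z^2.
Invertibility requires all roots to lie outside the unit circle, i.e. |z| > 1 for every root.
Set 1 + (0.576) z + (0.932) z^2 = 0, i.e. a z^2 + b z + c = 0 with a = 0.932, b = 0.576, c = 1.
Discriminant D = b^2 - 4ac = (0.576)^2 - 4*(0.932)*1 = 0.331776 - (3.728) = -3.396224.
D < 0, so the roots are the complex-conjugate pair z = (-b +/- i sqrt(-D)) / (2a) = -0.309 +/- 0.9887i.
For a conjugate pair |z|^2 = z * conj(z) = (product of roots) = c/a = 1/(0.932) = 1.072961, so |z| = sqrt(1.072961) = 1.0358 for both roots.
Moduli of all roots: 1.0358, 1.0358.
All moduli strictly greater than 1? Yes.
Verdict: Invertible.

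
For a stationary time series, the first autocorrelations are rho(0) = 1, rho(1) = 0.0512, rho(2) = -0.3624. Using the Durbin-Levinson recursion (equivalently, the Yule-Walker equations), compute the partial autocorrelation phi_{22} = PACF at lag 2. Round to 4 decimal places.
\phi_{22} = -0.3660

The PACF at lag k is phi_{kk}, the last component of the solution
to the Yule-Walker system G_k phi = r_k where
  (G_k)_{ij} = rho(|i - j|), (r_k)_i = rho(i), i,j = 1..k.
Equivalently, Durbin-Levinson gives phi_{kk} iteratively:
  phi_{11} = rho(1)
  phi_{kk} = [rho(k) - sum_{j=1..k-1} phi_{k-1,j} rho(k-j)]
            / [1 - sum_{j=1..k-1} phi_{k-1,j} rho(j)],
  phi_{k,j} = phi_{k-1,j} - phi_{kk} phi_{k-1,k-j},  j = 1..k-1.
Step k = 1:
  phi_11 = rho(1) = 0.0512.
Step k = 2:
  phi_22 = [rho(2) - phi_11 rho(1)] / [1 - phi_11 rho(1)] = [-0.3624 - (0.0512)(0.0512)] / [1 - (0.0512)(0.0512)]
         = -0.36502144 / 0.99737856 = -0.366.
Therefore phi_{22} = -0.3660.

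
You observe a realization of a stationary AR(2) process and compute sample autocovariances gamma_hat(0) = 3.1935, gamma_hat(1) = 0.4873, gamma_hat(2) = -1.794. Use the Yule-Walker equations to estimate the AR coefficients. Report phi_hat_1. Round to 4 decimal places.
\hat\phi_{1} = 0.2440

The Yule-Walker equations for an AR(p) process read, in matrix form,
  Gamma_p phi = r_p,   with   (Gamma_p)_{ij} = gamma(|i - j|),
                       (r_p)_i = gamma(i),   i,j = 1..p.
Substitute the sample gammas (Toeplitz matrix and right-hand side of size 2):
  Gamma_p = [[3.1935, 0.4873], [0.4873, 3.1935]]
  r_p     = [0.4873, -1.794]
Written out:
  3.1935 phi_1 + 0.4873 phi_2 = 0.4873
  0.4873 phi_1 + 3.1935 phi_2 = -1.794
Solve by Cramer's rule:
  det = gamma(0)^2 - gamma(1)^2 = (3.1935)^2 - (0.4873)^2 = 10.19844225 - 0.23746129 = 9.96098096
  phi_hat_1 = [gamma(1) gamma(0) - gamma(1) gamma(2)] / det = [(0.4873)(3.1935) - (0.4873)(-1.794)] / 9.96098096 = 2.43040875 / 9.96098096 = 0.244
  phi_hat_2 = [gamma(0) gamma(2) - gamma(1)^2] / det = [(3.1935)(-1.794) - (0.4873)^2] / 9.96098096 = -5.96660029 / 9.96098096 = -0.599
So phi_hat = [0.2440, -0.5990].
Therefore phi_hat_1 = 0.2440.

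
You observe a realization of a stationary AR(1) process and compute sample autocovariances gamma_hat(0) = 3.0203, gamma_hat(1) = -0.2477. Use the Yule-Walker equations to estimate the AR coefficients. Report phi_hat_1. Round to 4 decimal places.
\hat\phi_{1} = -0.0820

The Yule-Walker equations for an AR(p) process read, in matrix form,
  Gamma_p phi = r_p,   with   (Gamma_p)_{ij} = gamma(|i - j|),
                       (r_p)_i = gamma(i),   i,j = 1..p.
Substitute the sample gammas (Toeplitz matrix and right-hand side of size 1):
  Gamma_p = [[3.0203]]
  r_p     = [-0.2477]
With p = 1 this is the single equation gamma(0) phi_1 = gamma(1):
  phi_hat_1 = gamma(1) / gamma(0) = -0.2477 / 3.0203 = -0.0820.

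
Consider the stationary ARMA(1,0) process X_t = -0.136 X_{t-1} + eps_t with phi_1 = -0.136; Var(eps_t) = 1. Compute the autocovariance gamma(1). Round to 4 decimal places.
\gamma(1) = -0.1386

Multiply the model equation by X_{t-k} and take expectations. With theta_0 = psi_0 = 1 and psi_j the MA(infinity) weights, this gives
  gamma(k) - sum_i phi_i gamma(k-i) = c_k,
  c_k = sigma^2 * sum_{j=k..q} theta_j psi_{j-k}   (c_k = 0 for k > q),
using gamma(-m) = gamma(m).
Pure AR (q = 0): c_0 = sigma^2 = 1, c_k = 0 for k >= 1.
Equations for k = 0 and k = 1 (AR order 1):
  gamma(0) = phi_1 gamma(1) + c_0
  gamma(1) = phi_1 gamma(0) + c_1
Substituting the second into the first: gamma(0) (1 - phi_1^2) = c_0 + phi_1 c_1, so
  gamma(0) = c_0 / (1 - phi_1^2) = 1 / (1 - (-0.136)^2) = 1 / 0.981504 = 1.018845.
  gamma(1) = phi_1 gamma(0) = (-0.136)(1.018845) = -0.138563.
Therefore gamma(1) = -0.1386 (to 4 decimal places).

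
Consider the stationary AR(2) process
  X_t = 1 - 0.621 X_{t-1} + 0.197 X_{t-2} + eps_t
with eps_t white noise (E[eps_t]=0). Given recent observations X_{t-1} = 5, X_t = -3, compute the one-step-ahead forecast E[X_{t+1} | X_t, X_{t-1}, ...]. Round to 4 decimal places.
E[X_{t+1} \mid \mathcal F_t] = 3.8480

For an AR(p) model X_t = c + sum_i phi_i X_{t-i} + eps_t, the
one-step-ahead conditional mean is
  E[X_{t+1} | X_t, ...] = c + sum_i phi_i X_{t+1-i}.
Substitute known values:
  E[X_{t+1} | ...] = 1 + (-0.621) * (-3) + (0.197) * (5)
                   = 3.8480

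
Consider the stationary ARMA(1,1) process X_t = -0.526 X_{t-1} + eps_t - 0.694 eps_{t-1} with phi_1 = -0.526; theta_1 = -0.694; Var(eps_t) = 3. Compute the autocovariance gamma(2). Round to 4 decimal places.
\gamma(2) = 3.6331

Multiply the model equation by X_{t-k} and take expectations. With theta_0 = psi_0 = 1 and psi_j the MA(infinity) weights, this gives
  gamma(k) - sum_i phi_i gamma(k-i) = c_k,
  c_k = sigma^2 * sum_{j=k..q} theta_j psi_{j-k}   (c_k = 0 for k > q),
using gamma(-m) = gamma(m).
psi-weights needed (psi_j = theta_j + sum_i phi_i psi_{j-i}):
  psi_1 = theta_1 + phi_1 = -0.694 + (-0.526) = -1.22
Right-hand sides:
  c_0 = sigma^2 (1 + theta_1 psi_1) = 3 * (1 + (-0.694)(-1.22)) = 3 * 1.84668 = 5.54004
  c_1 = sigma^2 theta_1 = 3 * (-0.694) = -2.082
  c_2 = 0
Equations for k = 0 and k = 1 (AR order 1):
  gamma(0) = phi_1 gamma(1) + c_0
  gamma(1) = phi_1 gamma(0) + c_1
Substituting the second into the first: gamma(0) (1 - phi_1^2) = c_0 + phi_1 c_1, so
  gamma(0) = (c_0 + phi_1 c_1) / (1 - phi_1^2) = (5.54004 + (-0.526)(-2.082)) / (1 - (-0.526)^2) = 6.635172 / 0.723324 = 9.173167.
  gamma(1) = phi_1 gamma(0) + c_1 = (-0.526)(9.173167) + (-2.082) = -6.907086.
For k = 2 (> q): gamma(2) = phi_1 gamma(1) = (-0.526)(-6.907086) = 3.633127.
Therefore gamma(2) = 3.6331 (to 4 decimal places).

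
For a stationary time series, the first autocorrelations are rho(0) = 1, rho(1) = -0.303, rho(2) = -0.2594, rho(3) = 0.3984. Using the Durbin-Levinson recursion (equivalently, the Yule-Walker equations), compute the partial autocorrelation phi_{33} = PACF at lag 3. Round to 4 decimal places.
\phi_{33} = 0.2230

The PACF at lag k is phi_{kk}, the last component of the solution
to the Yule-Walker system G_k phi = r_k where
  (G_k)_{ij} = rho(|i - j|), (r_k)_i = rho(i), i,j = 1..k.
Equivalently, Durbin-Levinson gives phi_{kk} iteratively:
  phi_{11} = rho(1)
  phi_{kk} = [rho(k) - sum_{j=1..k-1} phi_{k-1,j} rho(k-j)]
            / [1 - sum_{j=1..k-1} phi_{k-1,j} rho(j)],
  phi_{k,j} = phi_{k-1,j} - phi_{kk} phi_{k-1,k-j},  j = 1..k-1.
Step k = 1:
  phi_11 = rho(1) = -0.303.
Step k = 2:
  phi_22 = [rho(2) - phi_11 rho(1)] / [1 - phi_11 rho(1)] = [-0.2594 - (-0.303)(-0.303)] / [1 - (-0.303)(-0.303)]
         = -0.351209 / 0.908191 = -0.386713.
  Update: phi_21 = phi_11 - phi_22 phi_11 = -0.303 - (-0.386713)(-0.303) = -0.420174.
Step k = 3:
  phi_33 = [rho(3) - phi_21 rho(2) - phi_22 rho(1)] / [1 - phi_21 rho(1) - phi_22 rho(2)]
    numerator   = 0.3984 - (-0.420174)(-0.2594) - (-0.386713)(-0.303) = 0.17223293
    denominator = 1 - (-0.420174)(-0.303) - (-0.386713)(-0.2594) = 0.77237402
  phi_33 = 0.17223293 / 0.77237402 = 0.223.
Therefore phi_{33} = 0.2230.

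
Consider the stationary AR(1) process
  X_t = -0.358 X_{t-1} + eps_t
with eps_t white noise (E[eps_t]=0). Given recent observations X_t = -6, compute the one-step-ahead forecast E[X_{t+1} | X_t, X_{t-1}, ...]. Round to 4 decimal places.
E[X_{t+1} \mid \mathcal F_t] = 2.1480

For an AR(p) model X_t = c + sum_i phi_i X_{t-i} + eps_t, the
one-step-ahead conditional mean is
  E[X_{t+1} | X_t, ...] = c + sum_i phi_i X_{t+1-i}.
Substitute known values:
  E[X_{t+1} | ...] = (-0.358) * (-6)
                   = 2.1480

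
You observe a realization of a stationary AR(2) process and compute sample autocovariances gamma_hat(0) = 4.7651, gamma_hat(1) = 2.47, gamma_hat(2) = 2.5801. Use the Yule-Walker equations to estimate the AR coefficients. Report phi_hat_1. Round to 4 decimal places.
\hat\phi_{1} = 0.3250

The Yule-Walker equations for an AR(p) process read, in matrix form,
  Gamma_p phi = r_p,   with   (Gamma_p)_{ij} = gamma(|i - j|),
                       (r_p)_i = gamma(i),   i,j = 1..p.
Substitute the sample gammas (Toeplitz matrix and right-hand side of size 2):
  Gamma_p = [[4.7651, 2.47], [2.47, 4.7651]]
  r_p     = [2.47, 2.5801]
Written out:
  4.7651 phi_1 + 2.47 phi_2 = 2.47
  2.47 phi_1 + 4.7651 phi_2 = 2.5801
Solve by Cramer's rule:
  det = gamma(0)^2 - gamma(1)^2 = (4.7651)^2 - (2.47)^2 = 22.70617801 - 6.1009 = 16.60527801
  phi_hat_1 = [gamma(1) gamma(0) - gamma(1) gamma(2)] / det = [(2.47)(4.7651) - (2.47)(2.5801)] / 16.60527801 = 5.39695 / 16.60527801 = 0.325
  phi_hat_2 = [gamma(0) gamma(2) - gamma(1)^2] / det = [(4.7651)(2.5801) - (2.47)^2] / 16.60527801 = 6.19353451 / 16.60527801 = 0.373
So phi_hat = [0.3250, 0.3730].
Therefore phi_hat_1 = 0.3250.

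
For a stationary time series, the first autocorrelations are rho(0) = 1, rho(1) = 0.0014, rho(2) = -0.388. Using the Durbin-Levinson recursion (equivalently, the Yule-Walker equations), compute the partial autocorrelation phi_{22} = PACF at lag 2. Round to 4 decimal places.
\phi_{22} = -0.3880

The PACF at lag k is phi_{kk}, the last component of the solution
to the Yule-Walker system G_k phi = r_k where
  (G_k)_{ij} = rho(|i - j|), (r_k)_i = rho(i), i,j = 1..k.
Equivalently, Durbin-Levinson gives phi_{kk} iteratively:
  phi_{11} = rho(1)
  phi_{kk} = [rho(k) - sum_{j=1..k-1} phi_{k-1,j} rho(k-j)]
            / [1 - sum_{j=1..k-1} phi_{k-1,j} rho(j)],
  phi_{k,j} = phi_{k-1,j} - phi_{kk} phi_{k-1,k-j},  j = 1..k-1.
Step k = 1:
  phi_11 = rho(1) = 0.0014.
Step k = 2:
  phi_22 = [rho(2) - phi_11 rho(1)] / [1 - phi_11 rho(1)] = [-0.388 - (0.0014)(0.0014)] / [1 - (0.0014)(0.0014)]
         = -0.38800196 / 0.99999804 = -0.388.
Therefore phi_{22} = -0.3880.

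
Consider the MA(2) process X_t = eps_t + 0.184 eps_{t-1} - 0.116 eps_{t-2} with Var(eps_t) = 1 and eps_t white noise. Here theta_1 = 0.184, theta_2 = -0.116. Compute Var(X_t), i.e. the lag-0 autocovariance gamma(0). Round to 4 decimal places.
\gamma(0) = 1.0473

For an MA(q) process X_t = eps_t + sum_i theta_i eps_{t-i} with
Var(eps_t) = sigma^2, the variance is
  gamma(0) = sigma^2 * (1 + sum_i theta_i^2).
  sum_i theta_i^2 = (0.184)^2 + (-0.116)^2 = 0.033856 + 0.013456 = 0.047312.
  gamma(0) = 1 * (1 + 0.047312) = 1 * 1.047312 = 1.047312, which rounds to 1.0473.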